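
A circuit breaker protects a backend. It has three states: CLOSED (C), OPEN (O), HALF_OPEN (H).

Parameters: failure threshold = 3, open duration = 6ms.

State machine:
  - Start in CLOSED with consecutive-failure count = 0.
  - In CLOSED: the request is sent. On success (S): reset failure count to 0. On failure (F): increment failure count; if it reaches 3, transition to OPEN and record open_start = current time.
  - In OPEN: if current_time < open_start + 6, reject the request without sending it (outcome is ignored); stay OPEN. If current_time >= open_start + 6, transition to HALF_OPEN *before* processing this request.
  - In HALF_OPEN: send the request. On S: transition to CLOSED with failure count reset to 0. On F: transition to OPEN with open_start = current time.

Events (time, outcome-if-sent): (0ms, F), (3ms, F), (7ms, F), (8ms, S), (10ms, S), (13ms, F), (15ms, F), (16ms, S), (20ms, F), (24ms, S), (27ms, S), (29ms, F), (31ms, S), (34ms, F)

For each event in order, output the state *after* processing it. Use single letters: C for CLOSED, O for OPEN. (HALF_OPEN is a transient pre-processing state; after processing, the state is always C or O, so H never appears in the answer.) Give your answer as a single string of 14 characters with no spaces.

Answer: CCOOOOOOOOCCCC

Derivation:
State after each event:
  event#1 t=0ms outcome=F: state=CLOSED
  event#2 t=3ms outcome=F: state=CLOSED
  event#3 t=7ms outcome=F: state=OPEN
  event#4 t=8ms outcome=S: state=OPEN
  event#5 t=10ms outcome=S: state=OPEN
  event#6 t=13ms outcome=F: state=OPEN
  event#7 t=15ms outcome=F: state=OPEN
  event#8 t=16ms outcome=S: state=OPEN
  event#9 t=20ms outcome=F: state=OPEN
  event#10 t=24ms outcome=S: state=OPEN
  event#11 t=27ms outcome=S: state=CLOSED
  event#12 t=29ms outcome=F: state=CLOSED
  event#13 t=31ms outcome=S: state=CLOSED
  event#14 t=34ms outcome=F: state=CLOSED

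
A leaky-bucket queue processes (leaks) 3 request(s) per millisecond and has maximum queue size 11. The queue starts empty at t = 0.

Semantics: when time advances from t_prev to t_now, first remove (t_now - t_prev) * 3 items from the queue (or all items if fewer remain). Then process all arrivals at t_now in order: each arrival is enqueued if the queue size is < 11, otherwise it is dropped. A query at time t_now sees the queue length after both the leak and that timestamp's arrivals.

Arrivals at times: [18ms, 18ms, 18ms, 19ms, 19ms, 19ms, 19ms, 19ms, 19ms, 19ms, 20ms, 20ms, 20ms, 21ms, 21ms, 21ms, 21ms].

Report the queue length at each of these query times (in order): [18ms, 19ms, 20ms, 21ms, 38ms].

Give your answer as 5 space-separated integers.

Queue lengths at query times:
  query t=18ms: backlog = 3
  query t=19ms: backlog = 7
  query t=20ms: backlog = 7
  query t=21ms: backlog = 8
  query t=38ms: backlog = 0

Answer: 3 7 7 8 0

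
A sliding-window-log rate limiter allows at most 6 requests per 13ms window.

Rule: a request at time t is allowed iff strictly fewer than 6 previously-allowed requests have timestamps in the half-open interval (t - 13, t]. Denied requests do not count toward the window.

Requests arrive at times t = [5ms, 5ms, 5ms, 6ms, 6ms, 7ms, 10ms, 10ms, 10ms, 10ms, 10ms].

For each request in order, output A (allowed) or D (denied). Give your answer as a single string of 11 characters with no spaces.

Answer: AAAAAADDDDD

Derivation:
Tracking allowed requests in the window:
  req#1 t=5ms: ALLOW
  req#2 t=5ms: ALLOW
  req#3 t=5ms: ALLOW
  req#4 t=6ms: ALLOW
  req#5 t=6ms: ALLOW
  req#6 t=7ms: ALLOW
  req#7 t=10ms: DENY
  req#8 t=10ms: DENY
  req#9 t=10ms: DENY
  req#10 t=10ms: DENY
  req#11 t=10ms: DENY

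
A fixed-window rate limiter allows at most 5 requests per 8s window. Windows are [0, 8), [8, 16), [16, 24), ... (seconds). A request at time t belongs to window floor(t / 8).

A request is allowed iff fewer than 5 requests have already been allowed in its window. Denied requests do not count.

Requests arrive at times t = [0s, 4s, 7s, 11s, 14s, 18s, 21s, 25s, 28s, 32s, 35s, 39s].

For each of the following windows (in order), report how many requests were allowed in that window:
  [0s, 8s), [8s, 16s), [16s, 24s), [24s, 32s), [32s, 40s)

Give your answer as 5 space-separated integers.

Answer: 3 2 2 2 3

Derivation:
Processing requests:
  req#1 t=0s (window 0): ALLOW
  req#2 t=4s (window 0): ALLOW
  req#3 t=7s (window 0): ALLOW
  req#4 t=11s (window 1): ALLOW
  req#5 t=14s (window 1): ALLOW
  req#6 t=18s (window 2): ALLOW
  req#7 t=21s (window 2): ALLOW
  req#8 t=25s (window 3): ALLOW
  req#9 t=28s (window 3): ALLOW
  req#10 t=32s (window 4): ALLOW
  req#11 t=35s (window 4): ALLOW
  req#12 t=39s (window 4): ALLOW

Allowed counts by window: 3 2 2 2 3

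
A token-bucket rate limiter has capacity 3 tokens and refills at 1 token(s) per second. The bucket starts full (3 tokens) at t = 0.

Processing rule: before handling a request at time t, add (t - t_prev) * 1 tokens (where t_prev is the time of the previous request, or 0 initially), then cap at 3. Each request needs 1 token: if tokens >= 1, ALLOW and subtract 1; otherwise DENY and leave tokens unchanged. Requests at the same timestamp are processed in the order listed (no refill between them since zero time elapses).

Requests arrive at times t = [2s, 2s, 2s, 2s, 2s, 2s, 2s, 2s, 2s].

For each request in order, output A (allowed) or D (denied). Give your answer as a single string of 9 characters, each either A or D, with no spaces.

Answer: AAADDDDDD

Derivation:
Simulating step by step:
  req#1 t=2s: ALLOW
  req#2 t=2s: ALLOW
  req#3 t=2s: ALLOW
  req#4 t=2s: DENY
  req#5 t=2s: DENY
  req#6 t=2s: DENY
  req#7 t=2s: DENY
  req#8 t=2s: DENY
  req#9 t=2s: DENY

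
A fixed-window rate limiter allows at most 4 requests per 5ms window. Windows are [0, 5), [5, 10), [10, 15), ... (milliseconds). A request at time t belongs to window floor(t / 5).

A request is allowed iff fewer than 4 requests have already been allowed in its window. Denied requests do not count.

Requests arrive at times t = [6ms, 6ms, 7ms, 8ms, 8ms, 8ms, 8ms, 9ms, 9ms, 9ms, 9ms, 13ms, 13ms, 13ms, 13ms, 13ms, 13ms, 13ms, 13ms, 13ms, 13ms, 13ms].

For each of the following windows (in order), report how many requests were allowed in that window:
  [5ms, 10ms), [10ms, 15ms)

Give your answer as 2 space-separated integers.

Answer: 4 4

Derivation:
Processing requests:
  req#1 t=6ms (window 1): ALLOW
  req#2 t=6ms (window 1): ALLOW
  req#3 t=7ms (window 1): ALLOW
  req#4 t=8ms (window 1): ALLOW
  req#5 t=8ms (window 1): DENY
  req#6 t=8ms (window 1): DENY
  req#7 t=8ms (window 1): DENY
  req#8 t=9ms (window 1): DENY
  req#9 t=9ms (window 1): DENY
  req#10 t=9ms (window 1): DENY
  req#11 t=9ms (window 1): DENY
  req#12 t=13ms (window 2): ALLOW
  req#13 t=13ms (window 2): ALLOW
  req#14 t=13ms (window 2): ALLOW
  req#15 t=13ms (window 2): ALLOW
  req#16 t=13ms (window 2): DENY
  req#17 t=13ms (window 2): DENY
  req#18 t=13ms (window 2): DENY
  req#19 t=13ms (window 2): DENY
  req#20 t=13ms (window 2): DENY
  req#21 t=13ms (window 2): DENY
  req#22 t=13ms (window 2): DENY

Allowed counts by window: 4 4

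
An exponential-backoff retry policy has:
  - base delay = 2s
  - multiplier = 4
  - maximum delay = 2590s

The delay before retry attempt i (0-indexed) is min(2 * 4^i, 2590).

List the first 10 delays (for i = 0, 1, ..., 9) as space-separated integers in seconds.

Computing each delay:
  i=0: min(2*4^0, 2590) = 2
  i=1: min(2*4^1, 2590) = 8
  i=2: min(2*4^2, 2590) = 32
  i=3: min(2*4^3, 2590) = 128
  i=4: min(2*4^4, 2590) = 512
  i=5: min(2*4^5, 2590) = 2048
  i=6: min(2*4^6, 2590) = 2590
  i=7: min(2*4^7, 2590) = 2590
  i=8: min(2*4^8, 2590) = 2590
  i=9: min(2*4^9, 2590) = 2590

Answer: 2 8 32 128 512 2048 2590 2590 2590 2590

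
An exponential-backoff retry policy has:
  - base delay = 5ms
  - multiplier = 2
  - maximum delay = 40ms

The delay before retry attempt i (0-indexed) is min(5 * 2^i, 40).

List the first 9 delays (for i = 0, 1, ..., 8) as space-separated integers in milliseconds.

Answer: 5 10 20 40 40 40 40 40 40

Derivation:
Computing each delay:
  i=0: min(5*2^0, 40) = 5
  i=1: min(5*2^1, 40) = 10
  i=2: min(5*2^2, 40) = 20
  i=3: min(5*2^3, 40) = 40
  i=4: min(5*2^4, 40) = 40
  i=5: min(5*2^5, 40) = 40
  i=6: min(5*2^6, 40) = 40
  i=7: min(5*2^7, 40) = 40
  i=8: min(5*2^8, 40) = 40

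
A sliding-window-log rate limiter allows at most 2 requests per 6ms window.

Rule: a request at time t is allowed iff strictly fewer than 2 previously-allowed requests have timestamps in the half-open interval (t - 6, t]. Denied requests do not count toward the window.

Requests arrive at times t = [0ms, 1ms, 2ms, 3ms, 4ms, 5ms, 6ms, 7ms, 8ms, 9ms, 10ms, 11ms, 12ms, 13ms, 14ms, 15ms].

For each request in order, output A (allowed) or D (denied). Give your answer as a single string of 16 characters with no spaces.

Tracking allowed requests in the window:
  req#1 t=0ms: ALLOW
  req#2 t=1ms: ALLOW
  req#3 t=2ms: DENY
  req#4 t=3ms: DENY
  req#5 t=4ms: DENY
  req#6 t=5ms: DENY
  req#7 t=6ms: ALLOW
  req#8 t=7ms: ALLOW
  req#9 t=8ms: DENY
  req#10 t=9ms: DENY
  req#11 t=10ms: DENY
  req#12 t=11ms: DENY
  req#13 t=12ms: ALLOW
  req#14 t=13ms: ALLOW
  req#15 t=14ms: DENY
  req#16 t=15ms: DENY

Answer: AADDDDAADDDDAADD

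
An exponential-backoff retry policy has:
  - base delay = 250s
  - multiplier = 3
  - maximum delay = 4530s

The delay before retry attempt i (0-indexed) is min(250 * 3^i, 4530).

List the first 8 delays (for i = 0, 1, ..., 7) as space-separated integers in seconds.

Answer: 250 750 2250 4530 4530 4530 4530 4530

Derivation:
Computing each delay:
  i=0: min(250*3^0, 4530) = 250
  i=1: min(250*3^1, 4530) = 750
  i=2: min(250*3^2, 4530) = 2250
  i=3: min(250*3^3, 4530) = 4530
  i=4: min(250*3^4, 4530) = 4530
  i=5: min(250*3^5, 4530) = 4530
  i=6: min(250*3^6, 4530) = 4530
  i=7: min(250*3^7, 4530) = 4530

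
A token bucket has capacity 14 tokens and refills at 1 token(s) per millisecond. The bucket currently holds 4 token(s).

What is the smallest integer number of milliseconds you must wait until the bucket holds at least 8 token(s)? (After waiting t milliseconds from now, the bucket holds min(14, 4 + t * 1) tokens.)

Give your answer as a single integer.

Need 4 + t * 1 >= 8, so t >= 4/1.
Smallest integer t = ceil(4/1) = 4.

Answer: 4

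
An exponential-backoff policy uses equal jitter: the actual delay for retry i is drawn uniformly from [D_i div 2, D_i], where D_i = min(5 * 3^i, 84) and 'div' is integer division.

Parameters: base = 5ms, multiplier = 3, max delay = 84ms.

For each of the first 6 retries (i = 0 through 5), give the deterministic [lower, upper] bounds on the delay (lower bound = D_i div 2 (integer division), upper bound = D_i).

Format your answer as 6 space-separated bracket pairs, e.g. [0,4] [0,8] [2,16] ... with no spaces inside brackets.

Computing bounds per retry:
  i=0: D_i=min(5*3^0,84)=5, bounds=[2,5]
  i=1: D_i=min(5*3^1,84)=15, bounds=[7,15]
  i=2: D_i=min(5*3^2,84)=45, bounds=[22,45]
  i=3: D_i=min(5*3^3,84)=84, bounds=[42,84]
  i=4: D_i=min(5*3^4,84)=84, bounds=[42,84]
  i=5: D_i=min(5*3^5,84)=84, bounds=[42,84]

Answer: [2,5] [7,15] [22,45] [42,84] [42,84] [42,84]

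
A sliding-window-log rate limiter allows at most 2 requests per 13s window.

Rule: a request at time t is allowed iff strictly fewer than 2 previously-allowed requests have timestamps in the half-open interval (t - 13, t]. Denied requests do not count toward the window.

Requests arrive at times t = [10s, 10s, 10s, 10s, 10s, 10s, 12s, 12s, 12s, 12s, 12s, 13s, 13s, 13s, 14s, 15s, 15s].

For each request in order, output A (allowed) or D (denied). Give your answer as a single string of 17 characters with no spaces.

Tracking allowed requests in the window:
  req#1 t=10s: ALLOW
  req#2 t=10s: ALLOW
  req#3 t=10s: DENY
  req#4 t=10s: DENY
  req#5 t=10s: DENY
  req#6 t=10s: DENY
  req#7 t=12s: DENY
  req#8 t=12s: DENY
  req#9 t=12s: DENY
  req#10 t=12s: DENY
  req#11 t=12s: DENY
  req#12 t=13s: DENY
  req#13 t=13s: DENY
  req#14 t=13s: DENY
  req#15 t=14s: DENY
  req#16 t=15s: DENY
  req#17 t=15s: DENY

Answer: AADDDDDDDDDDDDDDD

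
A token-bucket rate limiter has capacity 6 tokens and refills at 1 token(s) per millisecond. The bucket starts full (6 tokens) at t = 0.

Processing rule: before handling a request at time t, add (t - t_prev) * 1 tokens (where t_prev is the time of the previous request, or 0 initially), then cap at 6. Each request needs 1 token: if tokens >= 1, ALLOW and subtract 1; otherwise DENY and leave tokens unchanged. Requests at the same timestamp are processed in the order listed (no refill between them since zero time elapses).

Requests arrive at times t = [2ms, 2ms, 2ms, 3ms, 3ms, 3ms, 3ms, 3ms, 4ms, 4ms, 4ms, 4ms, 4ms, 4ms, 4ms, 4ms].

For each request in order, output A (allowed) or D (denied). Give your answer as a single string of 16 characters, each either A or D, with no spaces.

Answer: AAAAAAADADDDDDDD

Derivation:
Simulating step by step:
  req#1 t=2ms: ALLOW
  req#2 t=2ms: ALLOW
  req#3 t=2ms: ALLOW
  req#4 t=3ms: ALLOW
  req#5 t=3ms: ALLOW
  req#6 t=3ms: ALLOW
  req#7 t=3ms: ALLOW
  req#8 t=3ms: DENY
  req#9 t=4ms: ALLOW
  req#10 t=4ms: DENY
  req#11 t=4ms: DENY
  req#12 t=4ms: DENY
  req#13 t=4ms: DENY
  req#14 t=4ms: DENY
  req#15 t=4ms: DENY
  req#16 t=4ms: DENY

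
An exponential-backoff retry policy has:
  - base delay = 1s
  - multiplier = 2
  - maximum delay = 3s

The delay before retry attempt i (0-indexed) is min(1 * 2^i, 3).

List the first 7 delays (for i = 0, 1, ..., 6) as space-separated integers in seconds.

Answer: 1 2 3 3 3 3 3

Derivation:
Computing each delay:
  i=0: min(1*2^0, 3) = 1
  i=1: min(1*2^1, 3) = 2
  i=2: min(1*2^2, 3) = 3
  i=3: min(1*2^3, 3) = 3
  i=4: min(1*2^4, 3) = 3
  i=5: min(1*2^5, 3) = 3
  i=6: min(1*2^6, 3) = 3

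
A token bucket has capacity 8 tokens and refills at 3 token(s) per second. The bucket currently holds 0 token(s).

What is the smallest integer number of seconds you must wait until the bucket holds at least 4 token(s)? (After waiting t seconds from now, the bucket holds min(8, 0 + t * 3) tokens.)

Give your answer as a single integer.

Need 0 + t * 3 >= 4, so t >= 4/3.
Smallest integer t = ceil(4/3) = 2.

Answer: 2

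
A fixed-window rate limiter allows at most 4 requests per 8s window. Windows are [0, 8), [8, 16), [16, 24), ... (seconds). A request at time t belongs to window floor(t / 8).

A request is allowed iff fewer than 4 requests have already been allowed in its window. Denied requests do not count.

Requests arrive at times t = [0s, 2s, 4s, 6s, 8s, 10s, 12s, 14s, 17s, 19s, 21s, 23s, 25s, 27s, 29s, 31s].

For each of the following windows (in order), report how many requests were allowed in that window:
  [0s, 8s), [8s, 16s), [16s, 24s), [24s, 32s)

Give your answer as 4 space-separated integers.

Answer: 4 4 4 4

Derivation:
Processing requests:
  req#1 t=0s (window 0): ALLOW
  req#2 t=2s (window 0): ALLOW
  req#3 t=4s (window 0): ALLOW
  req#4 t=6s (window 0): ALLOW
  req#5 t=8s (window 1): ALLOW
  req#6 t=10s (window 1): ALLOW
  req#7 t=12s (window 1): ALLOW
  req#8 t=14s (window 1): ALLOW
  req#9 t=17s (window 2): ALLOW
  req#10 t=19s (window 2): ALLOW
  req#11 t=21s (window 2): ALLOW
  req#12 t=23s (window 2): ALLOW
  req#13 t=25s (window 3): ALLOW
  req#14 t=27s (window 3): ALLOW
  req#15 t=29s (window 3): ALLOW
  req#16 t=31s (window 3): ALLOW

Allowed counts by window: 4 4 4 4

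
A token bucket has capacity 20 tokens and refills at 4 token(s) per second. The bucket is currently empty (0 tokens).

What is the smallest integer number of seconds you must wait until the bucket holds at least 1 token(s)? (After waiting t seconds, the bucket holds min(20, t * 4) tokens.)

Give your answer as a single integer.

Answer: 1

Derivation:
Need t * 4 >= 1, so t >= 1/4.
Smallest integer t = ceil(1/4) = 1.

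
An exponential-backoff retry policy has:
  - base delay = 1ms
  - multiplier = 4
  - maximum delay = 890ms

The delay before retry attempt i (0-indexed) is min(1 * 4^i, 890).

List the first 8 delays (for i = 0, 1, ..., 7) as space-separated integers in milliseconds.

Answer: 1 4 16 64 256 890 890 890

Derivation:
Computing each delay:
  i=0: min(1*4^0, 890) = 1
  i=1: min(1*4^1, 890) = 4
  i=2: min(1*4^2, 890) = 16
  i=3: min(1*4^3, 890) = 64
  i=4: min(1*4^4, 890) = 256
  i=5: min(1*4^5, 890) = 890
  i=6: min(1*4^6, 890) = 890
  i=7: min(1*4^7, 890) = 890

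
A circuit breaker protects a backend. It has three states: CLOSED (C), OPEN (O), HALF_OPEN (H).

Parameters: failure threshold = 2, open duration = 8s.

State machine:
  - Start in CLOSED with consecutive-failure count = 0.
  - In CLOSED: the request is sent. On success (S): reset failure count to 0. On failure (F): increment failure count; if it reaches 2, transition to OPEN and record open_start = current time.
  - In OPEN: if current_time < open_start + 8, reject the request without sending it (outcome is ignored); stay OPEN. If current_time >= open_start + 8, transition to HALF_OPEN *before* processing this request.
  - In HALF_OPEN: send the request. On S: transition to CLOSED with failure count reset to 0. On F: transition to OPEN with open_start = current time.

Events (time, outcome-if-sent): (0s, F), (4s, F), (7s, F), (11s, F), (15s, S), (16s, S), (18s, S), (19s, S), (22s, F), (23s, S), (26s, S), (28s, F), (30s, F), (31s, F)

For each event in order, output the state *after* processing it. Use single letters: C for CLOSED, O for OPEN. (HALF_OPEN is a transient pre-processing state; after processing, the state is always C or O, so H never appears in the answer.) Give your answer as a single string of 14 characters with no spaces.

State after each event:
  event#1 t=0s outcome=F: state=CLOSED
  event#2 t=4s outcome=F: state=OPEN
  event#3 t=7s outcome=F: state=OPEN
  event#4 t=11s outcome=F: state=OPEN
  event#5 t=15s outcome=S: state=CLOSED
  event#6 t=16s outcome=S: state=CLOSED
  event#7 t=18s outcome=S: state=CLOSED
  event#8 t=19s outcome=S: state=CLOSED
  event#9 t=22s outcome=F: state=CLOSED
  event#10 t=23s outcome=S: state=CLOSED
  event#11 t=26s outcome=S: state=CLOSED
  event#12 t=28s outcome=F: state=CLOSED
  event#13 t=30s outcome=F: state=OPEN
  event#14 t=31s outcome=F: state=OPEN

Answer: COOOCCCCCCCCOO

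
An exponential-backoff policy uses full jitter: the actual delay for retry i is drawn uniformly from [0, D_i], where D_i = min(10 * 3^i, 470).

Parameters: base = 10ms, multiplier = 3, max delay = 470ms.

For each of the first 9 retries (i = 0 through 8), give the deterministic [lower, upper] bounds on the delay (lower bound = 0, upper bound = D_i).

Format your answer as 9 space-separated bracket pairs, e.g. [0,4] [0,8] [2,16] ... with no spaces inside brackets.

Answer: [0,10] [0,30] [0,90] [0,270] [0,470] [0,470] [0,470] [0,470] [0,470]

Derivation:
Computing bounds per retry:
  i=0: D_i=min(10*3^0,470)=10, bounds=[0,10]
  i=1: D_i=min(10*3^1,470)=30, bounds=[0,30]
  i=2: D_i=min(10*3^2,470)=90, bounds=[0,90]
  i=3: D_i=min(10*3^3,470)=270, bounds=[0,270]
  i=4: D_i=min(10*3^4,470)=470, bounds=[0,470]
  i=5: D_i=min(10*3^5,470)=470, bounds=[0,470]
  i=6: D_i=min(10*3^6,470)=470, bounds=[0,470]
  i=7: D_i=min(10*3^7,470)=470, bounds=[0,470]
  i=8: D_i=min(10*3^8,470)=470, bounds=[0,470]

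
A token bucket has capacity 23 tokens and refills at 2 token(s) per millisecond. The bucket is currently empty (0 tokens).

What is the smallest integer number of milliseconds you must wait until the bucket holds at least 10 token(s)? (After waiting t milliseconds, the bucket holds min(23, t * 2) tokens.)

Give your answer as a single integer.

Need t * 2 >= 10, so t >= 10/2.
Smallest integer t = ceil(10/2) = 5.

Answer: 5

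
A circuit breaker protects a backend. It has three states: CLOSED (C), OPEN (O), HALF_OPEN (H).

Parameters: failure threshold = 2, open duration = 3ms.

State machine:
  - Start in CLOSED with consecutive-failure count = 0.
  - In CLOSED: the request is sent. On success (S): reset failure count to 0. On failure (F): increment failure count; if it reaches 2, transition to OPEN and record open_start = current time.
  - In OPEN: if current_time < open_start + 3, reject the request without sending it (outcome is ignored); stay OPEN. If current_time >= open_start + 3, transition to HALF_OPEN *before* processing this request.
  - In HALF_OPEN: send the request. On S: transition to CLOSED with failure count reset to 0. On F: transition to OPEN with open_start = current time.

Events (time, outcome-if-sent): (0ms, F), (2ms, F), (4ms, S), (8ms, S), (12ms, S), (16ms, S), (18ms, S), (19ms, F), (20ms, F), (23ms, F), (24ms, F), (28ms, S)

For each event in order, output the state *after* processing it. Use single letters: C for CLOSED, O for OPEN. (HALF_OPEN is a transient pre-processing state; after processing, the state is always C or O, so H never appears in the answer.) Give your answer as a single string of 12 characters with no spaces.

Answer: COOCCCCCOOOC

Derivation:
State after each event:
  event#1 t=0ms outcome=F: state=CLOSED
  event#2 t=2ms outcome=F: state=OPEN
  event#3 t=4ms outcome=S: state=OPEN
  event#4 t=8ms outcome=S: state=CLOSED
  event#5 t=12ms outcome=S: state=CLOSED
  event#6 t=16ms outcome=S: state=CLOSED
  event#7 t=18ms outcome=S: state=CLOSED
  event#8 t=19ms outcome=F: state=CLOSED
  event#9 t=20ms outcome=F: state=OPEN
  event#10 t=23ms outcome=F: state=OPEN
  event#11 t=24ms outcome=F: state=OPEN
  event#12 t=28ms outcome=S: state=CLOSED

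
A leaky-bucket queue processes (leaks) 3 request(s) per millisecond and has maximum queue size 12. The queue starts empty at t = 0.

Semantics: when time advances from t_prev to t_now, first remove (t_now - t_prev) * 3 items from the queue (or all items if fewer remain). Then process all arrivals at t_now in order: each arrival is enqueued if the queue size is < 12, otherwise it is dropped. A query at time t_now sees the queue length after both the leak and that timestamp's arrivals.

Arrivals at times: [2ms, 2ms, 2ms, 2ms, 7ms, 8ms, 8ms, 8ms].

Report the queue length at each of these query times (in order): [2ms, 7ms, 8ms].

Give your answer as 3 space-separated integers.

Answer: 4 1 3

Derivation:
Queue lengths at query times:
  query t=2ms: backlog = 4
  query t=7ms: backlog = 1
  query t=8ms: backlog = 3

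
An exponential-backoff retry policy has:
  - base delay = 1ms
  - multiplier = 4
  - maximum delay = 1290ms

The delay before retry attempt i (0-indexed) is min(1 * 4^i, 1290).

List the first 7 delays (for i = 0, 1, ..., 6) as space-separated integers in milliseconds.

Answer: 1 4 16 64 256 1024 1290

Derivation:
Computing each delay:
  i=0: min(1*4^0, 1290) = 1
  i=1: min(1*4^1, 1290) = 4
  i=2: min(1*4^2, 1290) = 16
  i=3: min(1*4^3, 1290) = 64
  i=4: min(1*4^4, 1290) = 256
  i=5: min(1*4^5, 1290) = 1024
  i=6: min(1*4^6, 1290) = 1290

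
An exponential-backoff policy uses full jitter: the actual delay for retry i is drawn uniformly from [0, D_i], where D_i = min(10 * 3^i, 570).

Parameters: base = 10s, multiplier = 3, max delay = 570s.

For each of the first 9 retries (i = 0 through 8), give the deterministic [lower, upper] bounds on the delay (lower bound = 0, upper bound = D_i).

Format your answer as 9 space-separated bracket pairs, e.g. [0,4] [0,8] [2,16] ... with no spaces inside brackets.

Computing bounds per retry:
  i=0: D_i=min(10*3^0,570)=10, bounds=[0,10]
  i=1: D_i=min(10*3^1,570)=30, bounds=[0,30]
  i=2: D_i=min(10*3^2,570)=90, bounds=[0,90]
  i=3: D_i=min(10*3^3,570)=270, bounds=[0,270]
  i=4: D_i=min(10*3^4,570)=570, bounds=[0,570]
  i=5: D_i=min(10*3^5,570)=570, bounds=[0,570]
  i=6: D_i=min(10*3^6,570)=570, bounds=[0,570]
  i=7: D_i=min(10*3^7,570)=570, bounds=[0,570]
  i=8: D_i=min(10*3^8,570)=570, bounds=[0,570]

Answer: [0,10] [0,30] [0,90] [0,270] [0,570] [0,570] [0,570] [0,570] [0,570]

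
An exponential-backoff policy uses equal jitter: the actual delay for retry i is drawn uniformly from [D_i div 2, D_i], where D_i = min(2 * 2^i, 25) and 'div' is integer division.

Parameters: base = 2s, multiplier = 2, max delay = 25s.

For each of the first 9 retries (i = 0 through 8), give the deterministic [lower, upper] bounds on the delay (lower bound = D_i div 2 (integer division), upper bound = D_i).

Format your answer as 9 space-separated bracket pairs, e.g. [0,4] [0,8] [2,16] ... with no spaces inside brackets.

Computing bounds per retry:
  i=0: D_i=min(2*2^0,25)=2, bounds=[1,2]
  i=1: D_i=min(2*2^1,25)=4, bounds=[2,4]
  i=2: D_i=min(2*2^2,25)=8, bounds=[4,8]
  i=3: D_i=min(2*2^3,25)=16, bounds=[8,16]
  i=4: D_i=min(2*2^4,25)=25, bounds=[12,25]
  i=5: D_i=min(2*2^5,25)=25, bounds=[12,25]
  i=6: D_i=min(2*2^6,25)=25, bounds=[12,25]
  i=7: D_i=min(2*2^7,25)=25, bounds=[12,25]
  i=8: D_i=min(2*2^8,25)=25, bounds=[12,25]

Answer: [1,2] [2,4] [4,8] [8,16] [12,25] [12,25] [12,25] [12,25] [12,25]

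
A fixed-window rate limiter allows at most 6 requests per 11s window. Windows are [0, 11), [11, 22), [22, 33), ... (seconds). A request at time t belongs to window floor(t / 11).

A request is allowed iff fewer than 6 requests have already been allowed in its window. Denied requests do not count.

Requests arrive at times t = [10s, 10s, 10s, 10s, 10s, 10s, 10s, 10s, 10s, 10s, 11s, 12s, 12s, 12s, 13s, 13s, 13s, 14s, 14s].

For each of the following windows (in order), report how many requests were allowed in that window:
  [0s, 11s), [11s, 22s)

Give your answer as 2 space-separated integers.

Processing requests:
  req#1 t=10s (window 0): ALLOW
  req#2 t=10s (window 0): ALLOW
  req#3 t=10s (window 0): ALLOW
  req#4 t=10s (window 0): ALLOW
  req#5 t=10s (window 0): ALLOW
  req#6 t=10s (window 0): ALLOW
  req#7 t=10s (window 0): DENY
  req#8 t=10s (window 0): DENY
  req#9 t=10s (window 0): DENY
  req#10 t=10s (window 0): DENY
  req#11 t=11s (window 1): ALLOW
  req#12 t=12s (window 1): ALLOW
  req#13 t=12s (window 1): ALLOW
  req#14 t=12s (window 1): ALLOW
  req#15 t=13s (window 1): ALLOW
  req#16 t=13s (window 1): ALLOW
  req#17 t=13s (window 1): DENY
  req#18 t=14s (window 1): DENY
  req#19 t=14s (window 1): DENY

Allowed counts by window: 6 6

Answer: 6 6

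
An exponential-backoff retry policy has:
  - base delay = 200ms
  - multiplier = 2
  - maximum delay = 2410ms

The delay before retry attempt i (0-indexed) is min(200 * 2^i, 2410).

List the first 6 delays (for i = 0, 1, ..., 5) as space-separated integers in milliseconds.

Answer: 200 400 800 1600 2410 2410

Derivation:
Computing each delay:
  i=0: min(200*2^0, 2410) = 200
  i=1: min(200*2^1, 2410) = 400
  i=2: min(200*2^2, 2410) = 800
  i=3: min(200*2^3, 2410) = 1600
  i=4: min(200*2^4, 2410) = 2410
  i=5: min(200*2^5, 2410) = 2410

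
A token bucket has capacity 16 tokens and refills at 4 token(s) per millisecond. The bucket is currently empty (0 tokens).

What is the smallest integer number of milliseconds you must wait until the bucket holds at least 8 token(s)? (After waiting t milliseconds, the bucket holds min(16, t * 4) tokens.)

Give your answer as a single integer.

Need t * 4 >= 8, so t >= 8/4.
Smallest integer t = ceil(8/4) = 2.

Answer: 2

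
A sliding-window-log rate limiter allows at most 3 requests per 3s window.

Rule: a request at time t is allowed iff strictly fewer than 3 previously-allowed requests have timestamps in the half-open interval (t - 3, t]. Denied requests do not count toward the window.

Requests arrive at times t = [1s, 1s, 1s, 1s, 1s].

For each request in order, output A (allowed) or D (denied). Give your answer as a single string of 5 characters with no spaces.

Tracking allowed requests in the window:
  req#1 t=1s: ALLOW
  req#2 t=1s: ALLOW
  req#3 t=1s: ALLOW
  req#4 t=1s: DENY
  req#5 t=1s: DENY

Answer: AAADD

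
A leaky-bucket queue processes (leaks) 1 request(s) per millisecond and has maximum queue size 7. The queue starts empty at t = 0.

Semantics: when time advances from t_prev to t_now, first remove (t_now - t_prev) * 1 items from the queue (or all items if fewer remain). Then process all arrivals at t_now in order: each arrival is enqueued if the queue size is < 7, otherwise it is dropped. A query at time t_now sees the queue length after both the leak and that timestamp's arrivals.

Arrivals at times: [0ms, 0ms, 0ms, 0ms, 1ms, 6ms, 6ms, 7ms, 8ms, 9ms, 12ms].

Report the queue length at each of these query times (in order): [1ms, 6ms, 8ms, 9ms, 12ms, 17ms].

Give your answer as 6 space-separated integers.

Answer: 4 2 2 2 1 0

Derivation:
Queue lengths at query times:
  query t=1ms: backlog = 4
  query t=6ms: backlog = 2
  query t=8ms: backlog = 2
  query t=9ms: backlog = 2
  query t=12ms: backlog = 1
  query t=17ms: backlog = 0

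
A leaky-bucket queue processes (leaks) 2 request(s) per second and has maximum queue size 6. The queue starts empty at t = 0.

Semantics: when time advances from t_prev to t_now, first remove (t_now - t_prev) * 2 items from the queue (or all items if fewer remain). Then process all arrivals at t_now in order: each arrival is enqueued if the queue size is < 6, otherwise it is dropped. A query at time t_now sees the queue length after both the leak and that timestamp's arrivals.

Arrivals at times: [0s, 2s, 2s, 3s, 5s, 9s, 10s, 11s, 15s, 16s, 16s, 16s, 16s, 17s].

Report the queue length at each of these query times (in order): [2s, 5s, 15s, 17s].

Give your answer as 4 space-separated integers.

Answer: 2 1 1 3

Derivation:
Queue lengths at query times:
  query t=2s: backlog = 2
  query t=5s: backlog = 1
  query t=15s: backlog = 1
  query t=17s: backlog = 3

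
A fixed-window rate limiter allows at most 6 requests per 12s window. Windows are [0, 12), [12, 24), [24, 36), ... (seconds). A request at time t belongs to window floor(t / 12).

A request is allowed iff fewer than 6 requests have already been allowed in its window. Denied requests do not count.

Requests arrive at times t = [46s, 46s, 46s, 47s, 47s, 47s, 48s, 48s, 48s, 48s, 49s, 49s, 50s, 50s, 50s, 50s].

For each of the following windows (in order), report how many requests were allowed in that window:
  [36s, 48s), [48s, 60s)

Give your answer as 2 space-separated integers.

Answer: 6 6

Derivation:
Processing requests:
  req#1 t=46s (window 3): ALLOW
  req#2 t=46s (window 3): ALLOW
  req#3 t=46s (window 3): ALLOW
  req#4 t=47s (window 3): ALLOW
  req#5 t=47s (window 3): ALLOW
  req#6 t=47s (window 3): ALLOW
  req#7 t=48s (window 4): ALLOW
  req#8 t=48s (window 4): ALLOW
  req#9 t=48s (window 4): ALLOW
  req#10 t=48s (window 4): ALLOW
  req#11 t=49s (window 4): ALLOW
  req#12 t=49s (window 4): ALLOW
  req#13 t=50s (window 4): DENY
  req#14 t=50s (window 4): DENY
  req#15 t=50s (window 4): DENY
  req#16 t=50s (window 4): DENY

Allowed counts by window: 6 6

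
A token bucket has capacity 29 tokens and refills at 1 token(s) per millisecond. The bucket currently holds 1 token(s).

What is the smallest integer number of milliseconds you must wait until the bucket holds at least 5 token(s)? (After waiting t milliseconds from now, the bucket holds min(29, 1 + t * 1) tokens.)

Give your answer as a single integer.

Answer: 4

Derivation:
Need 1 + t * 1 >= 5, so t >= 4/1.
Smallest integer t = ceil(4/1) = 4.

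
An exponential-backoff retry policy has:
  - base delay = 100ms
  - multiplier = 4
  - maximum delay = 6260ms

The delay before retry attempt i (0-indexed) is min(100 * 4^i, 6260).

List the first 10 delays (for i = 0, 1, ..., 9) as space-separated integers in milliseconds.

Answer: 100 400 1600 6260 6260 6260 6260 6260 6260 6260

Derivation:
Computing each delay:
  i=0: min(100*4^0, 6260) = 100
  i=1: min(100*4^1, 6260) = 400
  i=2: min(100*4^2, 6260) = 1600
  i=3: min(100*4^3, 6260) = 6260
  i=4: min(100*4^4, 6260) = 6260
  i=5: min(100*4^5, 6260) = 6260
  i=6: min(100*4^6, 6260) = 6260
  i=7: min(100*4^7, 6260) = 6260
  i=8: min(100*4^8, 6260) = 6260
  i=9: min(100*4^9, 6260) = 6260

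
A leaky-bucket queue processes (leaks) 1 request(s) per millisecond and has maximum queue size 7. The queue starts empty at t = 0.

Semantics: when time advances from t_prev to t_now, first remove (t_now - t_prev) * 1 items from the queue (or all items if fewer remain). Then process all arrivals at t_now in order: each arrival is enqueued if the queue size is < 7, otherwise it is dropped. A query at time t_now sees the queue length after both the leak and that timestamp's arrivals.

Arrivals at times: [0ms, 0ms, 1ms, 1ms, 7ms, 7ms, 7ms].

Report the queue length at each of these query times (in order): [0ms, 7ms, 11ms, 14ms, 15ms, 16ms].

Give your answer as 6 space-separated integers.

Answer: 2 3 0 0 0 0

Derivation:
Queue lengths at query times:
  query t=0ms: backlog = 2
  query t=7ms: backlog = 3
  query t=11ms: backlog = 0
  query t=14ms: backlog = 0
  query t=15ms: backlog = 0
  query t=16ms: backlog = 0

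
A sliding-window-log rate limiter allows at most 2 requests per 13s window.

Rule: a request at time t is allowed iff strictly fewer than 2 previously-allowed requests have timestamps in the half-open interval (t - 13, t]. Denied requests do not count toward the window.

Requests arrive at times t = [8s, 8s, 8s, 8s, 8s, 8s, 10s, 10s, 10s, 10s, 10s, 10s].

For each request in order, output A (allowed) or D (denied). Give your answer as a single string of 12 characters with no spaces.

Tracking allowed requests in the window:
  req#1 t=8s: ALLOW
  req#2 t=8s: ALLOW
  req#3 t=8s: DENY
  req#4 t=8s: DENY
  req#5 t=8s: DENY
  req#6 t=8s: DENY
  req#7 t=10s: DENY
  req#8 t=10s: DENY
  req#9 t=10s: DENY
  req#10 t=10s: DENY
  req#11 t=10s: DENY
  req#12 t=10s: DENY

Answer: AADDDDDDDDDD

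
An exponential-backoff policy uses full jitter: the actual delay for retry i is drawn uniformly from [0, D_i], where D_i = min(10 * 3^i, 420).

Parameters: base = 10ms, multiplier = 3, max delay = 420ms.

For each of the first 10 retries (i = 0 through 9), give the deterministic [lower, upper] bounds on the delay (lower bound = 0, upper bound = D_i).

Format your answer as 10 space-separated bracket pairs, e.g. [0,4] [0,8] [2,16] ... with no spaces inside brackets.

Answer: [0,10] [0,30] [0,90] [0,270] [0,420] [0,420] [0,420] [0,420] [0,420] [0,420]

Derivation:
Computing bounds per retry:
  i=0: D_i=min(10*3^0,420)=10, bounds=[0,10]
  i=1: D_i=min(10*3^1,420)=30, bounds=[0,30]
  i=2: D_i=min(10*3^2,420)=90, bounds=[0,90]
  i=3: D_i=min(10*3^3,420)=270, bounds=[0,270]
  i=4: D_i=min(10*3^4,420)=420, bounds=[0,420]
  i=5: D_i=min(10*3^5,420)=420, bounds=[0,420]
  i=6: D_i=min(10*3^6,420)=420, bounds=[0,420]
  i=7: D_i=min(10*3^7,420)=420, bounds=[0,420]
  i=8: D_i=min(10*3^8,420)=420, bounds=[0,420]
  i=9: D_i=min(10*3^9,420)=420, bounds=[0,420]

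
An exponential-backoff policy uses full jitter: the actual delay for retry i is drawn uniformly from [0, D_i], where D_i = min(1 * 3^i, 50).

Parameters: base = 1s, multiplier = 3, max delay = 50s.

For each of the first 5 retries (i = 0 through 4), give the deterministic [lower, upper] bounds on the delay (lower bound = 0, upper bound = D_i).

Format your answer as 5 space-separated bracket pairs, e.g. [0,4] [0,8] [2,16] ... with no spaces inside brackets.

Computing bounds per retry:
  i=0: D_i=min(1*3^0,50)=1, bounds=[0,1]
  i=1: D_i=min(1*3^1,50)=3, bounds=[0,3]
  i=2: D_i=min(1*3^2,50)=9, bounds=[0,9]
  i=3: D_i=min(1*3^3,50)=27, bounds=[0,27]
  i=4: D_i=min(1*3^4,50)=50, bounds=[0,50]

Answer: [0,1] [0,3] [0,9] [0,27] [0,50]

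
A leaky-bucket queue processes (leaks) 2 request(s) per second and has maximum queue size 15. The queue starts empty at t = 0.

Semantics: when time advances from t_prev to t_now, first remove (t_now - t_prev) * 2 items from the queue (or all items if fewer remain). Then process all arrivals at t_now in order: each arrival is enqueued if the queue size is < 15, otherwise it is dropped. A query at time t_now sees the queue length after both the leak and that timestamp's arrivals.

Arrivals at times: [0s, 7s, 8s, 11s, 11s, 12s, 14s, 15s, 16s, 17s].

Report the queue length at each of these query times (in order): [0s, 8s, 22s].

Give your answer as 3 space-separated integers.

Queue lengths at query times:
  query t=0s: backlog = 1
  query t=8s: backlog = 1
  query t=22s: backlog = 0

Answer: 1 1 0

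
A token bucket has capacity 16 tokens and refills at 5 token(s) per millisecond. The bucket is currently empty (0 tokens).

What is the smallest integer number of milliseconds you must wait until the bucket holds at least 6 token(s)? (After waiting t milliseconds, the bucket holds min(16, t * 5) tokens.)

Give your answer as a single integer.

Answer: 2

Derivation:
Need t * 5 >= 6, so t >= 6/5.
Smallest integer t = ceil(6/5) = 2.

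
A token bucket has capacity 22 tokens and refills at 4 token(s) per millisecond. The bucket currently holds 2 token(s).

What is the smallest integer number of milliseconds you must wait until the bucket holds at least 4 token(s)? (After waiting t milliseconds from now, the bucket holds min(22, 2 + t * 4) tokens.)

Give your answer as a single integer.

Need 2 + t * 4 >= 4, so t >= 2/4.
Smallest integer t = ceil(2/4) = 1.

Answer: 1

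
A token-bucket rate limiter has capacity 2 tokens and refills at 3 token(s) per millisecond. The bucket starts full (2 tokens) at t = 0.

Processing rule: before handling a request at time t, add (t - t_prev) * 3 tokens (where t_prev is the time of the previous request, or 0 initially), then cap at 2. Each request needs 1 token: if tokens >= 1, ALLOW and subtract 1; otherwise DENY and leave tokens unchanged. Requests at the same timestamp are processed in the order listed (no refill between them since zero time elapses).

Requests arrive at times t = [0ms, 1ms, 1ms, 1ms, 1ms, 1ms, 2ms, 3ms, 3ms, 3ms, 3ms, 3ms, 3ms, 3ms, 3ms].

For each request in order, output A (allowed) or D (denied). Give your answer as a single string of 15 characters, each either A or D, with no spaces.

Answer: AAADDDAAADDDDDD

Derivation:
Simulating step by step:
  req#1 t=0ms: ALLOW
  req#2 t=1ms: ALLOW
  req#3 t=1ms: ALLOW
  req#4 t=1ms: DENY
  req#5 t=1ms: DENY
  req#6 t=1ms: DENY
  req#7 t=2ms: ALLOW
  req#8 t=3ms: ALLOW
  req#9 t=3ms: ALLOW
  req#10 t=3ms: DENY
  req#11 t=3ms: DENY
  req#12 t=3ms: DENY
  req#13 t=3ms: DENY
  req#14 t=3ms: DENY
  req#15 t=3ms: DENY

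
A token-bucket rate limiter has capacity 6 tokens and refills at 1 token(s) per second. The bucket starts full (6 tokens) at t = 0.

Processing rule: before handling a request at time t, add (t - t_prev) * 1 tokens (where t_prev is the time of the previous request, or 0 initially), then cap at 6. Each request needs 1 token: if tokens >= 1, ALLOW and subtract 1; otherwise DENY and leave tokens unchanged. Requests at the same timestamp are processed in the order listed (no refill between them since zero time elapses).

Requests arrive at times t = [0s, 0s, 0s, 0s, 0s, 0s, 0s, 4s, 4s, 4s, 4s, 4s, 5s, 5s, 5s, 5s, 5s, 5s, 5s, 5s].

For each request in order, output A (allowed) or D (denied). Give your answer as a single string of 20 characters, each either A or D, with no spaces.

Answer: AAAAAADAAAADADDDDDDD

Derivation:
Simulating step by step:
  req#1 t=0s: ALLOW
  req#2 t=0s: ALLOW
  req#3 t=0s: ALLOW
  req#4 t=0s: ALLOW
  req#5 t=0s: ALLOW
  req#6 t=0s: ALLOW
  req#7 t=0s: DENY
  req#8 t=4s: ALLOW
  req#9 t=4s: ALLOW
  req#10 t=4s: ALLOW
  req#11 t=4s: ALLOW
  req#12 t=4s: DENY
  req#13 t=5s: ALLOW
  req#14 t=5s: DENY
  req#15 t=5s: DENY
  req#16 t=5s: DENY
  req#17 t=5s: DENY
  req#18 t=5s: DENY
  req#19 t=5s: DENY
  req#20 t=5s: DENY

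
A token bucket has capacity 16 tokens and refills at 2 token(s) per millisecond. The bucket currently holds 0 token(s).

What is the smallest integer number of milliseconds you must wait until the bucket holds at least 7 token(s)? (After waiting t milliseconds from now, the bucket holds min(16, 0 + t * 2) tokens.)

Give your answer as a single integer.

Answer: 4

Derivation:
Need 0 + t * 2 >= 7, so t >= 7/2.
Smallest integer t = ceil(7/2) = 4.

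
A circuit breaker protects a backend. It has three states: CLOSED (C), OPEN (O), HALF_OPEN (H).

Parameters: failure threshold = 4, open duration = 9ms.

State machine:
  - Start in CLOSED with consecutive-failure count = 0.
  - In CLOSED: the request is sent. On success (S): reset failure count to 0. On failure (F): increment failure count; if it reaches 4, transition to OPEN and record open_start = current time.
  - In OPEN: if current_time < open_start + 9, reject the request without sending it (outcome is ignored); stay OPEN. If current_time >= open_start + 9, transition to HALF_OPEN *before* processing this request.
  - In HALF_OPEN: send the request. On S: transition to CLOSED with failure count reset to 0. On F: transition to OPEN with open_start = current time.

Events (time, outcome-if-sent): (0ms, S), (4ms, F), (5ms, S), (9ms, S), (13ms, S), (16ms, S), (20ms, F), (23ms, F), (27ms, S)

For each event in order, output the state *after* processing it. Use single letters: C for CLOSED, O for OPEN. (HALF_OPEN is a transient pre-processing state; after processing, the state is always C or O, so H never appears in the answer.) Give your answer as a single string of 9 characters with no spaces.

State after each event:
  event#1 t=0ms outcome=S: state=CLOSED
  event#2 t=4ms outcome=F: state=CLOSED
  event#3 t=5ms outcome=S: state=CLOSED
  event#4 t=9ms outcome=S: state=CLOSED
  event#5 t=13ms outcome=S: state=CLOSED
  event#6 t=16ms outcome=S: state=CLOSED
  event#7 t=20ms outcome=F: state=CLOSED
  event#8 t=23ms outcome=F: state=CLOSED
  event#9 t=27ms outcome=S: state=CLOSED

Answer: CCCCCCCCC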